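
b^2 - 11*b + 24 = (b - 8)*(b - 3)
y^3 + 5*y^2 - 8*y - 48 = (y - 3)*(y + 4)^2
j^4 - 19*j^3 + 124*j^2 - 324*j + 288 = (j - 8)*(j - 6)*(j - 3)*(j - 2)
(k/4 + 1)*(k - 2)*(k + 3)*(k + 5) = k^4/4 + 5*k^3/2 + 23*k^2/4 - 17*k/2 - 30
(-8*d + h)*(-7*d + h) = 56*d^2 - 15*d*h + h^2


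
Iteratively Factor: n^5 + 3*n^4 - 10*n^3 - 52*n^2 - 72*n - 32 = (n + 2)*(n^4 + n^3 - 12*n^2 - 28*n - 16) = (n + 2)^2*(n^3 - n^2 - 10*n - 8) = (n + 1)*(n + 2)^2*(n^2 - 2*n - 8) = (n + 1)*(n + 2)^3*(n - 4)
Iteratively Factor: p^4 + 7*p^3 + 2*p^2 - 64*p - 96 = (p - 3)*(p^3 + 10*p^2 + 32*p + 32) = (p - 3)*(p + 4)*(p^2 + 6*p + 8) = (p - 3)*(p + 4)^2*(p + 2)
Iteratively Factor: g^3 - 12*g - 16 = (g + 2)*(g^2 - 2*g - 8) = (g + 2)^2*(g - 4)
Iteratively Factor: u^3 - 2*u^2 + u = (u - 1)*(u^2 - u) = (u - 1)^2*(u)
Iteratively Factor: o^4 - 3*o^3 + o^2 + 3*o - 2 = (o + 1)*(o^3 - 4*o^2 + 5*o - 2) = (o - 1)*(o + 1)*(o^2 - 3*o + 2) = (o - 1)^2*(o + 1)*(o - 2)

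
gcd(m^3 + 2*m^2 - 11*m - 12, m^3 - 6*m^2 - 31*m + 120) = m - 3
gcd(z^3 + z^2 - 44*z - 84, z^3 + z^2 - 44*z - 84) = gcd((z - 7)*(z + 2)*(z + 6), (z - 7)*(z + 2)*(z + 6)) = z^3 + z^2 - 44*z - 84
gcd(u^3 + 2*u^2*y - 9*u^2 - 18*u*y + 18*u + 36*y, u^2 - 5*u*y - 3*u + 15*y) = u - 3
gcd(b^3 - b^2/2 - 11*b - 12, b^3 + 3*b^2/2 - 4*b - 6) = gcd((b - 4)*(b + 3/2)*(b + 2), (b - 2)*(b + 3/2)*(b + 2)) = b^2 + 7*b/2 + 3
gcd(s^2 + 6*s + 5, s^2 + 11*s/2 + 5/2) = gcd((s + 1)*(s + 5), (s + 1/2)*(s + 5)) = s + 5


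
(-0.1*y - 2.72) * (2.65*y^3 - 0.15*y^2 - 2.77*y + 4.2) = -0.265*y^4 - 7.193*y^3 + 0.685*y^2 + 7.1144*y - 11.424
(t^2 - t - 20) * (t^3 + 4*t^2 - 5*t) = t^5 + 3*t^4 - 29*t^3 - 75*t^2 + 100*t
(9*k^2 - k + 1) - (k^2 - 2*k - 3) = 8*k^2 + k + 4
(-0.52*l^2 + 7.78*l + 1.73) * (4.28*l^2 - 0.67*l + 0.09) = -2.2256*l^4 + 33.6468*l^3 + 2.145*l^2 - 0.4589*l + 0.1557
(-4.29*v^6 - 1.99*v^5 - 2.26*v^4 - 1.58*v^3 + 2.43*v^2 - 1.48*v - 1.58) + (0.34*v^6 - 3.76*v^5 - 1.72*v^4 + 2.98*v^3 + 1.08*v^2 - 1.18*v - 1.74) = -3.95*v^6 - 5.75*v^5 - 3.98*v^4 + 1.4*v^3 + 3.51*v^2 - 2.66*v - 3.32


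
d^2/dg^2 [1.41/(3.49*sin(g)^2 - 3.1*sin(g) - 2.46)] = (68.695764*sin(g)^4 - 45.76437*sin(g)^3 - 41.07189*sin(g)^2 + 80.77608*sin(g) - 51.311028)/(-3.49*sin(g)^2 + 3.1*sin(g) + 2.46)^3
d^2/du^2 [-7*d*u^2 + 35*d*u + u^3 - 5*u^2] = -14*d + 6*u - 10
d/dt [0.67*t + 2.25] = 0.670000000000000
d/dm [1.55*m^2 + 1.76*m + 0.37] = 3.1*m + 1.76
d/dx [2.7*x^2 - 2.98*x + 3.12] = 5.4*x - 2.98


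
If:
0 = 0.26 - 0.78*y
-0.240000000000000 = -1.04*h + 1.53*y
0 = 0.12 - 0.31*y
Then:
No Solution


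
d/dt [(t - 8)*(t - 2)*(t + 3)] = 3*t^2 - 14*t - 14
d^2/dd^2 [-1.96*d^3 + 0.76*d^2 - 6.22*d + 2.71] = 1.52 - 11.76*d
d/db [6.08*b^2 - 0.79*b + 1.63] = 12.16*b - 0.79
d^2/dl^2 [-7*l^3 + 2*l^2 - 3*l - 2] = 4 - 42*l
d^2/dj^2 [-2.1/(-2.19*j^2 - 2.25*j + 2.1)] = (-20.14362*j^2 - 20.6955*j + 2.1*(4.38*j + 2.25)*(8.76*j + 4.5) + 19.3158)/(2.19*j^2 + 2.25*j - 2.1)^3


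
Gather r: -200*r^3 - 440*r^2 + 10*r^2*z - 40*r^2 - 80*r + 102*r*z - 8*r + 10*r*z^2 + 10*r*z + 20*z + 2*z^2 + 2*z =-200*r^3 + r^2*(10*z - 480) + r*(10*z^2 + 112*z - 88) + 2*z^2 + 22*z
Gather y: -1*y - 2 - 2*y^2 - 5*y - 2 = -2*y^2 - 6*y - 4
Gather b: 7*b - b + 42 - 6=6*b + 36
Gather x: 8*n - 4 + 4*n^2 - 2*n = 4*n^2 + 6*n - 4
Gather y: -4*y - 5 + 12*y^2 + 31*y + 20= 12*y^2 + 27*y + 15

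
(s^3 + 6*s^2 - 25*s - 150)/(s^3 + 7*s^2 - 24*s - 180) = (s + 5)/(s + 6)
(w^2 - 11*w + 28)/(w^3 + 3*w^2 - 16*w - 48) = (w - 7)/(w^2 + 7*w + 12)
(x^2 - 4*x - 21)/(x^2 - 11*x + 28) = (x + 3)/(x - 4)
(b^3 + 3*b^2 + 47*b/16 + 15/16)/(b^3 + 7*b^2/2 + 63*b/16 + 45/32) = 2*(b + 1)/(2*b + 3)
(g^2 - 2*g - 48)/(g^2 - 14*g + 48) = (g + 6)/(g - 6)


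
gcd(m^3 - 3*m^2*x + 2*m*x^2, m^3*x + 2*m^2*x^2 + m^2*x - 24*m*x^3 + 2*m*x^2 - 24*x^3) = 1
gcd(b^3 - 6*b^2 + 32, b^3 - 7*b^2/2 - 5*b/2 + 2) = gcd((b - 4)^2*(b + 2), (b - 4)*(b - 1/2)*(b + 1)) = b - 4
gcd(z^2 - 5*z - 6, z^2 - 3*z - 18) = z - 6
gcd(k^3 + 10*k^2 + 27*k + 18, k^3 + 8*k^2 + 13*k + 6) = k^2 + 7*k + 6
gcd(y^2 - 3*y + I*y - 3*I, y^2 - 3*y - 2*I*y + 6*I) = y - 3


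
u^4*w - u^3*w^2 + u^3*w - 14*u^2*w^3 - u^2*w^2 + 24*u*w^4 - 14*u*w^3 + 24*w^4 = (u - 3*w)*(u - 2*w)*(u + 4*w)*(u*w + w)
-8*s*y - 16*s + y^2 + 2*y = (-8*s + y)*(y + 2)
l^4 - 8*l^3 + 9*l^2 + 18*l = l*(l - 6)*(l - 3)*(l + 1)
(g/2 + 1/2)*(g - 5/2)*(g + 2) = g^3/2 + g^2/4 - 11*g/4 - 5/2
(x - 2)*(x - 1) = x^2 - 3*x + 2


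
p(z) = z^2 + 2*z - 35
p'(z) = 2*z + 2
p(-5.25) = -17.94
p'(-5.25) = -8.50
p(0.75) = -32.94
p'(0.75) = 3.50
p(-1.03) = -36.00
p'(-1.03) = -0.06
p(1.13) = -31.46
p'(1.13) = 4.26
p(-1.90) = -35.19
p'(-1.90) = -1.80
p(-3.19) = -31.20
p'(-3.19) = -4.38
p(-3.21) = -31.12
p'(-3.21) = -4.42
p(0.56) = -33.57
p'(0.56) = 3.12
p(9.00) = 64.00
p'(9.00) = 20.00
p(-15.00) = 160.00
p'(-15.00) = -28.00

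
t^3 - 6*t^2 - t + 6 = (t - 6)*(t - 1)*(t + 1)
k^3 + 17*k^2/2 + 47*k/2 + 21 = (k + 2)*(k + 3)*(k + 7/2)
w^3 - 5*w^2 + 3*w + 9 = (w - 3)^2*(w + 1)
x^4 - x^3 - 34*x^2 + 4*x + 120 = (x - 6)*(x - 2)*(x + 2)*(x + 5)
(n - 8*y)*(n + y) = n^2 - 7*n*y - 8*y^2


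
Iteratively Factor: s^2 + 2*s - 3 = (s - 1)*(s + 3)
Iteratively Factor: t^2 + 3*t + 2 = (t + 2)*(t + 1)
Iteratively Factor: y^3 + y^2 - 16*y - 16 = (y + 1)*(y^2 - 16) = (y + 1)*(y + 4)*(y - 4)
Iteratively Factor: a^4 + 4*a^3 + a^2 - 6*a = (a)*(a^3 + 4*a^2 + a - 6) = a*(a + 2)*(a^2 + 2*a - 3) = a*(a + 2)*(a + 3)*(a - 1)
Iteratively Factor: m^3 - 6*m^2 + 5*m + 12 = (m + 1)*(m^2 - 7*m + 12) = (m - 4)*(m + 1)*(m - 3)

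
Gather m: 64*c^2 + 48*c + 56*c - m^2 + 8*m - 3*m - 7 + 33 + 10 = 64*c^2 + 104*c - m^2 + 5*m + 36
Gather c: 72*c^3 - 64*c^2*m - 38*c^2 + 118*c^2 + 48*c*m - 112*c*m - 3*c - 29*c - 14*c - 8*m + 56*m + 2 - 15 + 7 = 72*c^3 + c^2*(80 - 64*m) + c*(-64*m - 46) + 48*m - 6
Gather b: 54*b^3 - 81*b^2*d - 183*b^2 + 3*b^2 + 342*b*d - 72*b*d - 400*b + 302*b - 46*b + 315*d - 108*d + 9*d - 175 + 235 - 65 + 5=54*b^3 + b^2*(-81*d - 180) + b*(270*d - 144) + 216*d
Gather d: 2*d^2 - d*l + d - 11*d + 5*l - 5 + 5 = 2*d^2 + d*(-l - 10) + 5*l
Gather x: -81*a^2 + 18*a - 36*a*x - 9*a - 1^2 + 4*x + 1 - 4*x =-81*a^2 - 36*a*x + 9*a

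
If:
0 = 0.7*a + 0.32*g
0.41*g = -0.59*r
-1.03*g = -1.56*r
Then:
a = 0.00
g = 0.00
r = 0.00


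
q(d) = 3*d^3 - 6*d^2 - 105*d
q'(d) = 9*d^2 - 12*d - 105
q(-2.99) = 180.12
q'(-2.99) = 11.34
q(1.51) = -161.90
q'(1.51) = -102.60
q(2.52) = -254.69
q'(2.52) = -78.09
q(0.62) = -66.69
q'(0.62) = -108.98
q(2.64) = -263.82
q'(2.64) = -73.95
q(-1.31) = 120.51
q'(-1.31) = -73.84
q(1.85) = -195.79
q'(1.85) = -96.40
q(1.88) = -198.67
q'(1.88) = -95.75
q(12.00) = 3060.00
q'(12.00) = 1047.00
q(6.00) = -198.00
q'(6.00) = 147.00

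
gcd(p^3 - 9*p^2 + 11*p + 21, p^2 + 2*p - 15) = p - 3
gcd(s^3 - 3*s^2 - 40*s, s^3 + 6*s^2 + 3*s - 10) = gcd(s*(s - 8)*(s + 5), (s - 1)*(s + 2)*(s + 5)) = s + 5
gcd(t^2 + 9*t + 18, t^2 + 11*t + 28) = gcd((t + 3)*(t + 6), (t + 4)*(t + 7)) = 1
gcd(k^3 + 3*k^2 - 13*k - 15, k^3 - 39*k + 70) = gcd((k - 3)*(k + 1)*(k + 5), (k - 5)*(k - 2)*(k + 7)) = 1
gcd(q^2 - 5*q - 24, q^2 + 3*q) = q + 3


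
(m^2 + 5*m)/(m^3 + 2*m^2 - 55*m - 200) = m/(m^2 - 3*m - 40)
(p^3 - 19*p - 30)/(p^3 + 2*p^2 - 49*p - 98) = (p^2 - 2*p - 15)/(p^2 - 49)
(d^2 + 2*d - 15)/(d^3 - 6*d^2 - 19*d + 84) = (d + 5)/(d^2 - 3*d - 28)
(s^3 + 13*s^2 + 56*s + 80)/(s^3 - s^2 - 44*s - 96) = (s^2 + 9*s + 20)/(s^2 - 5*s - 24)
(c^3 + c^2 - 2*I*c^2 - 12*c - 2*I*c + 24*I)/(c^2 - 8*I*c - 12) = (c^2 + c - 12)/(c - 6*I)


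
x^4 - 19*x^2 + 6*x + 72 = (x - 3)^2*(x + 2)*(x + 4)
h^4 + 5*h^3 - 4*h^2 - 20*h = h*(h - 2)*(h + 2)*(h + 5)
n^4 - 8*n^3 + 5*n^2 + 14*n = n*(n - 7)*(n - 2)*(n + 1)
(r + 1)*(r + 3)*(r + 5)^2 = r^4 + 14*r^3 + 68*r^2 + 130*r + 75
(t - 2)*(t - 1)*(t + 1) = t^3 - 2*t^2 - t + 2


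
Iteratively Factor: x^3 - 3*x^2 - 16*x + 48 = (x + 4)*(x^2 - 7*x + 12) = (x - 3)*(x + 4)*(x - 4)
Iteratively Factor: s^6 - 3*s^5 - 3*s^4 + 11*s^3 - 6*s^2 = (s)*(s^5 - 3*s^4 - 3*s^3 + 11*s^2 - 6*s) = s*(s + 2)*(s^4 - 5*s^3 + 7*s^2 - 3*s) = s^2*(s + 2)*(s^3 - 5*s^2 + 7*s - 3) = s^2*(s - 1)*(s + 2)*(s^2 - 4*s + 3) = s^2*(s - 3)*(s - 1)*(s + 2)*(s - 1)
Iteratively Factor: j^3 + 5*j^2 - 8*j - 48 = (j + 4)*(j^2 + j - 12) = (j - 3)*(j + 4)*(j + 4)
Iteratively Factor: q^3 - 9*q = (q + 3)*(q^2 - 3*q) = q*(q + 3)*(q - 3)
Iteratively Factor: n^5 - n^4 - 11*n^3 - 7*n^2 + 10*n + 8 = (n + 1)*(n^4 - 2*n^3 - 9*n^2 + 2*n + 8) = (n + 1)^2*(n^3 - 3*n^2 - 6*n + 8) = (n + 1)^2*(n + 2)*(n^2 - 5*n + 4) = (n - 1)*(n + 1)^2*(n + 2)*(n - 4)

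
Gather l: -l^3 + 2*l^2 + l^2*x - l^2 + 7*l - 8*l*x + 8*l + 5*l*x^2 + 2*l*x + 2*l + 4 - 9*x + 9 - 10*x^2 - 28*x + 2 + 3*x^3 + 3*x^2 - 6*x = -l^3 + l^2*(x + 1) + l*(5*x^2 - 6*x + 17) + 3*x^3 - 7*x^2 - 43*x + 15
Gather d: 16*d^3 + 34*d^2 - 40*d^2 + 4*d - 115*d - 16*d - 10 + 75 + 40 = 16*d^3 - 6*d^2 - 127*d + 105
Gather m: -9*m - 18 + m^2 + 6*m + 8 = m^2 - 3*m - 10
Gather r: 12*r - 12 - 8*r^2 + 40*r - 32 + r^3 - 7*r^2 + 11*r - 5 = r^3 - 15*r^2 + 63*r - 49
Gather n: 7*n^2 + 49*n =7*n^2 + 49*n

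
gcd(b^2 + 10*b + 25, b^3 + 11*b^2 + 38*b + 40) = b + 5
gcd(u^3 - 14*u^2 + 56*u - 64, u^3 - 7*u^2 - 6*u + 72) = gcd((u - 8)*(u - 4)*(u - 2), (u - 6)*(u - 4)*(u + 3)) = u - 4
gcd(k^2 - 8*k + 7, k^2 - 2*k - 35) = k - 7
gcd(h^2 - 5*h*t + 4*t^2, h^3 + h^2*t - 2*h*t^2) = -h + t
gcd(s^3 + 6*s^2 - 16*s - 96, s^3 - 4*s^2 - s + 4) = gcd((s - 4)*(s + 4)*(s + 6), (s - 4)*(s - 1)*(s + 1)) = s - 4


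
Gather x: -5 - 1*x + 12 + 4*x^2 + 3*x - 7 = 4*x^2 + 2*x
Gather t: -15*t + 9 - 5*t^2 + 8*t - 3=-5*t^2 - 7*t + 6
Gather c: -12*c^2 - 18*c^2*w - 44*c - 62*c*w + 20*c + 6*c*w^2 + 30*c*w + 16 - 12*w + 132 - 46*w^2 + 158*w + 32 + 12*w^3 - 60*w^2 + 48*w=c^2*(-18*w - 12) + c*(6*w^2 - 32*w - 24) + 12*w^3 - 106*w^2 + 194*w + 180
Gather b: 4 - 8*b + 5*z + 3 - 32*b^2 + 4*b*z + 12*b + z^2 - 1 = -32*b^2 + b*(4*z + 4) + z^2 + 5*z + 6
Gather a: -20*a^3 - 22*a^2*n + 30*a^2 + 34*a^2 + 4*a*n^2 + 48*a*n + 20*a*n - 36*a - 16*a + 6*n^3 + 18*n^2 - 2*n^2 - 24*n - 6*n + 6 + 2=-20*a^3 + a^2*(64 - 22*n) + a*(4*n^2 + 68*n - 52) + 6*n^3 + 16*n^2 - 30*n + 8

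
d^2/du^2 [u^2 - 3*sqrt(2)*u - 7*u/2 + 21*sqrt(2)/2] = 2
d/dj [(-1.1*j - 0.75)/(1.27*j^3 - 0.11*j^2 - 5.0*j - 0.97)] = (2.794*j^3 + 2.7365*j^2 - 0.165*j - 2.683)/(1.6129*j^6 - 0.2794*j^5 - 12.6879*j^4 - 1.3638*j^3 + 25.2134*j^2 + 9.7*j + 0.9409)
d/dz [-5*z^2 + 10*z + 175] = 10 - 10*z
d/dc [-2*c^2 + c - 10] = 1 - 4*c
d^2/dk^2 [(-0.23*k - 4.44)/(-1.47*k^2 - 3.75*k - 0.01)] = ((0.23*k + 4.44)*(2.94*k + 3.75)*(5.88*k + 7.5) - (2.0286*k + 14.7786)*(1.47*k^2 + 3.75*k + 0.01))/(1.47*k^2 + 3.75*k + 0.01)^3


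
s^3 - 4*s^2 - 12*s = s*(s - 6)*(s + 2)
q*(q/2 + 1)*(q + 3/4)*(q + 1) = q^4/2 + 15*q^3/8 + 17*q^2/8 + 3*q/4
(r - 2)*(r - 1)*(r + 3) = r^3 - 7*r + 6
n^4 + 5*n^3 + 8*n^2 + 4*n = n*(n + 1)*(n + 2)^2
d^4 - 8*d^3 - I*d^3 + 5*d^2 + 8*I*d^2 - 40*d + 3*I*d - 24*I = (d - 8)*(d - 3*I)*(d + I)^2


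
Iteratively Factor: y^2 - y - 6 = (y + 2)*(y - 3)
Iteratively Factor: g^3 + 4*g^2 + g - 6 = (g - 1)*(g^2 + 5*g + 6) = (g - 1)*(g + 3)*(g + 2)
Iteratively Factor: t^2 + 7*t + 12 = (t + 3)*(t + 4)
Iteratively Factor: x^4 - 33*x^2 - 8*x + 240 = (x + 4)*(x^3 - 4*x^2 - 17*x + 60) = (x - 5)*(x + 4)*(x^2 + x - 12) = (x - 5)*(x + 4)^2*(x - 3)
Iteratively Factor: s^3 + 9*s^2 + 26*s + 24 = (s + 4)*(s^2 + 5*s + 6) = (s + 3)*(s + 4)*(s + 2)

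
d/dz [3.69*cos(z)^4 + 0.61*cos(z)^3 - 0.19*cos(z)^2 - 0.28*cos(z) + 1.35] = -0.1775*sin(z) - 3.5*sin(2*z) - 0.4575*sin(3*z) - 1.845*sin(4*z)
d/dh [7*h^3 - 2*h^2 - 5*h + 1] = 21*h^2 - 4*h - 5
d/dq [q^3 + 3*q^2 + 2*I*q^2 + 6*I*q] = 3*q^2 + q*(6 + 4*I) + 6*I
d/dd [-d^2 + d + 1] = 1 - 2*d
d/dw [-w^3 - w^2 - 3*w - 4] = -3*w^2 - 2*w - 3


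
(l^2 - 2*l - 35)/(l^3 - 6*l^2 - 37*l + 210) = (l + 5)/(l^2 + l - 30)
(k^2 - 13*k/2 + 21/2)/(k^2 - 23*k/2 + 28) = (k - 3)/(k - 8)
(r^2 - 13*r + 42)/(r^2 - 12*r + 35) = (r - 6)/(r - 5)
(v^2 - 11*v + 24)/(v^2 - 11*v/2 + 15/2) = 2*(v - 8)/(2*v - 5)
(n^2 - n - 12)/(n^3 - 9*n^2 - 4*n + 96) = 1/(n - 8)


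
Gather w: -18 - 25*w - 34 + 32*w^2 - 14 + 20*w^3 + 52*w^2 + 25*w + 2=20*w^3 + 84*w^2 - 64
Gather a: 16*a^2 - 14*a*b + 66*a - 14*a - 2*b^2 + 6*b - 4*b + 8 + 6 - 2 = 16*a^2 + a*(52 - 14*b) - 2*b^2 + 2*b + 12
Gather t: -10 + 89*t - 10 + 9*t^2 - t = 9*t^2 + 88*t - 20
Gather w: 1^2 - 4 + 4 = 1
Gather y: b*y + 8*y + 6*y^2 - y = 6*y^2 + y*(b + 7)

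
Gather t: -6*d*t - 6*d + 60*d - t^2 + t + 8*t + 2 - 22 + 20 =54*d - t^2 + t*(9 - 6*d)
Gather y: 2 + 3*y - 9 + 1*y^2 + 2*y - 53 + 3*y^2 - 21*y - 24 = 4*y^2 - 16*y - 84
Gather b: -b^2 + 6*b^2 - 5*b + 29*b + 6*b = 5*b^2 + 30*b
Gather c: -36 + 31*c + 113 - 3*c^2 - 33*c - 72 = -3*c^2 - 2*c + 5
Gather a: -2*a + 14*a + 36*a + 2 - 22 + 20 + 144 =48*a + 144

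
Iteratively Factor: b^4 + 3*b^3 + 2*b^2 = (b + 1)*(b^3 + 2*b^2) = (b + 1)*(b + 2)*(b^2) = b*(b + 1)*(b + 2)*(b)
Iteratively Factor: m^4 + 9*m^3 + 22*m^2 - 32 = (m + 4)*(m^3 + 5*m^2 + 2*m - 8) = (m + 4)^2*(m^2 + m - 2) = (m + 2)*(m + 4)^2*(m - 1)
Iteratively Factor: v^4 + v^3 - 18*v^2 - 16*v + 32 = (v - 1)*(v^3 + 2*v^2 - 16*v - 32) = (v - 1)*(v + 2)*(v^2 - 16) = (v - 4)*(v - 1)*(v + 2)*(v + 4)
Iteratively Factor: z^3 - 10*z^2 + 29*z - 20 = (z - 1)*(z^2 - 9*z + 20) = (z - 4)*(z - 1)*(z - 5)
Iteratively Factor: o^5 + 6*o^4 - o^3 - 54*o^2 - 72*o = (o + 4)*(o^4 + 2*o^3 - 9*o^2 - 18*o) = (o + 2)*(o + 4)*(o^3 - 9*o) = o*(o + 2)*(o + 4)*(o^2 - 9) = o*(o + 2)*(o + 3)*(o + 4)*(o - 3)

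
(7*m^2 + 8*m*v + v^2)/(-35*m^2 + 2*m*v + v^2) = (m + v)/(-5*m + v)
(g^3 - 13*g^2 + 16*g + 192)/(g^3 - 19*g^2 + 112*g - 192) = (g + 3)/(g - 3)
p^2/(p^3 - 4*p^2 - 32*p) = p/(p^2 - 4*p - 32)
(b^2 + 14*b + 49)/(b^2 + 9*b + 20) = (b^2 + 14*b + 49)/(b^2 + 9*b + 20)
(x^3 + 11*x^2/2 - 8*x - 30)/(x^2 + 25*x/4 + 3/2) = 2*(2*x^2 - x - 10)/(4*x + 1)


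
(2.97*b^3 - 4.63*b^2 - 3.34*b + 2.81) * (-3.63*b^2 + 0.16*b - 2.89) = -10.7811*b^5 + 17.2821*b^4 + 2.8001*b^3 + 2.646*b^2 + 10.1022*b - 8.1209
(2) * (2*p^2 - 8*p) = 4*p^2 - 16*p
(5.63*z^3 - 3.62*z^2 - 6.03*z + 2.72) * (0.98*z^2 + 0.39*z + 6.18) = 5.5174*z^5 - 1.3519*z^4 + 27.4722*z^3 - 22.0577*z^2 - 36.2046*z + 16.8096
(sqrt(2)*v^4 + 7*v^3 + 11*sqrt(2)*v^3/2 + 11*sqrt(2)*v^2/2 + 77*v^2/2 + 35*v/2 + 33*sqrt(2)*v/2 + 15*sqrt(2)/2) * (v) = sqrt(2)*v^5 + 7*v^4 + 11*sqrt(2)*v^4/2 + 11*sqrt(2)*v^3/2 + 77*v^3/2 + 35*v^2/2 + 33*sqrt(2)*v^2/2 + 15*sqrt(2)*v/2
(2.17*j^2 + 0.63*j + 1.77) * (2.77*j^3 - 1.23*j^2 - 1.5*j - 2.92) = 6.0109*j^5 - 0.924*j^4 + 0.873*j^3 - 9.4585*j^2 - 4.4946*j - 5.1684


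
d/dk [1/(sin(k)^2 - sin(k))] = (-2/tan(k) + cos(k)/sin(k)^2)/(sin(k) - 1)^2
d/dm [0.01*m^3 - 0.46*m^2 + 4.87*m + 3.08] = 0.03*m^2 - 0.92*m + 4.87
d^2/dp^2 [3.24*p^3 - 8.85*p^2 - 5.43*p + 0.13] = 19.44*p - 17.7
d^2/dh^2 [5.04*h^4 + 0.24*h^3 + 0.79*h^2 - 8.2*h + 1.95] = 60.48*h^2 + 1.44*h + 1.58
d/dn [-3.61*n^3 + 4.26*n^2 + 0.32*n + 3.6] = -10.83*n^2 + 8.52*n + 0.32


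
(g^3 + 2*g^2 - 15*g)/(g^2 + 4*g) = (g^2 + 2*g - 15)/(g + 4)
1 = 1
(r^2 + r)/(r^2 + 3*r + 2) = r/(r + 2)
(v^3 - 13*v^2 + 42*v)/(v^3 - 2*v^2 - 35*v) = (v - 6)/(v + 5)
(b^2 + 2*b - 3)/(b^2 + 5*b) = (b^2 + 2*b - 3)/(b*(b + 5))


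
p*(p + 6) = p^2 + 6*p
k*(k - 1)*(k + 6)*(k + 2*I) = k^4 + 5*k^3 + 2*I*k^3 - 6*k^2 + 10*I*k^2 - 12*I*k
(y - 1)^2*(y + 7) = y^3 + 5*y^2 - 13*y + 7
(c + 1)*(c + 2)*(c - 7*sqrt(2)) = c^3 - 7*sqrt(2)*c^2 + 3*c^2 - 21*sqrt(2)*c + 2*c - 14*sqrt(2)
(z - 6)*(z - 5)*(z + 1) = z^3 - 10*z^2 + 19*z + 30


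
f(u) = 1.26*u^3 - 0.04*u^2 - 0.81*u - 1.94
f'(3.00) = 32.97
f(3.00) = 29.29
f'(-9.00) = 306.09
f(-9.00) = -916.43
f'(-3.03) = 34.14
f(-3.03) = -34.90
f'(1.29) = 5.38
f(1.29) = -0.35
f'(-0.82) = 1.80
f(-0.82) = -2.00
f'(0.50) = 0.10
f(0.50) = -2.20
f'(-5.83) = 128.13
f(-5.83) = -248.25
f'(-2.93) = 31.88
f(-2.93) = -31.60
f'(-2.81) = 29.26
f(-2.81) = -27.94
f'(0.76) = 1.31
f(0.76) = -2.03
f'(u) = 3.78*u^2 - 0.08*u - 0.81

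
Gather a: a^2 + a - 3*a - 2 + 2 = a^2 - 2*a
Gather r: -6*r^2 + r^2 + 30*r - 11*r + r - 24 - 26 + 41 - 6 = -5*r^2 + 20*r - 15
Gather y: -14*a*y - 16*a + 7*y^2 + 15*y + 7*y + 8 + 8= -16*a + 7*y^2 + y*(22 - 14*a) + 16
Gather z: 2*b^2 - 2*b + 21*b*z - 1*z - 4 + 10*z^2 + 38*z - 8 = 2*b^2 - 2*b + 10*z^2 + z*(21*b + 37) - 12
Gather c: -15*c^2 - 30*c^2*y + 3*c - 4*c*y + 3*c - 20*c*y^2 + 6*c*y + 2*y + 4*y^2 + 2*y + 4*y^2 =c^2*(-30*y - 15) + c*(-20*y^2 + 2*y + 6) + 8*y^2 + 4*y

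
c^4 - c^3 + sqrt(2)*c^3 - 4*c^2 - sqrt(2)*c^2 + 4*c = c*(c - 1)*(c - sqrt(2))*(c + 2*sqrt(2))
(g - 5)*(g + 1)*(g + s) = g^3 + g^2*s - 4*g^2 - 4*g*s - 5*g - 5*s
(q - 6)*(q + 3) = q^2 - 3*q - 18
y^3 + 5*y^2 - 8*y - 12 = (y - 2)*(y + 1)*(y + 6)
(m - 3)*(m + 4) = m^2 + m - 12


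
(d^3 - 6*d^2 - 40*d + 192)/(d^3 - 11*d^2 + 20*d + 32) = (d + 6)/(d + 1)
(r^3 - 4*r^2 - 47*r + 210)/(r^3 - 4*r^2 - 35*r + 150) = (r^2 + r - 42)/(r^2 + r - 30)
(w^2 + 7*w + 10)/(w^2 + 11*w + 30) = (w + 2)/(w + 6)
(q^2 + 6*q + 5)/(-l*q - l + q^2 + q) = (q + 5)/(-l + q)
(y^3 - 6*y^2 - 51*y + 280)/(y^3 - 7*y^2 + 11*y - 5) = (y^2 - y - 56)/(y^2 - 2*y + 1)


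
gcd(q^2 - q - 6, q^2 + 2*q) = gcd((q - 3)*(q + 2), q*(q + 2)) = q + 2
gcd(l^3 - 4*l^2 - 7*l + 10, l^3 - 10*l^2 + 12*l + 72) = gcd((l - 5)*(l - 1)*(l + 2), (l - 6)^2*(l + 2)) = l + 2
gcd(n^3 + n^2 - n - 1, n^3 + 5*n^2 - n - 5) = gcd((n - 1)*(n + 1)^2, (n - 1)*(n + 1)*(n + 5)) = n^2 - 1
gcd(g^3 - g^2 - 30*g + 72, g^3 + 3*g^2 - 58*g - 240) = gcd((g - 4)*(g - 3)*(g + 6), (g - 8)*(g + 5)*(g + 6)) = g + 6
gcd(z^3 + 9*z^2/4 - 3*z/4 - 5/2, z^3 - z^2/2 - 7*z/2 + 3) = z^2 + z - 2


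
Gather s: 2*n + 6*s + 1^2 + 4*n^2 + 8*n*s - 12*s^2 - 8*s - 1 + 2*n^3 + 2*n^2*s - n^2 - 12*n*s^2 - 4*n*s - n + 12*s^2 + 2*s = 2*n^3 + 3*n^2 - 12*n*s^2 + n + s*(2*n^2 + 4*n)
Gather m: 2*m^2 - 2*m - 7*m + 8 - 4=2*m^2 - 9*m + 4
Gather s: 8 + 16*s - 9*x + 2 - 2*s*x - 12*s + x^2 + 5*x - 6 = s*(4 - 2*x) + x^2 - 4*x + 4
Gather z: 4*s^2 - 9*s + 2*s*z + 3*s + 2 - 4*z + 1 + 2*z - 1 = 4*s^2 - 6*s + z*(2*s - 2) + 2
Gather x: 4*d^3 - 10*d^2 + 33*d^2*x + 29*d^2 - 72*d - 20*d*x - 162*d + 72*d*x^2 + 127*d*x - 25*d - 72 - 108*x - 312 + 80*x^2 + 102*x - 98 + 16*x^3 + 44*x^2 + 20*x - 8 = 4*d^3 + 19*d^2 - 259*d + 16*x^3 + x^2*(72*d + 124) + x*(33*d^2 + 107*d + 14) - 490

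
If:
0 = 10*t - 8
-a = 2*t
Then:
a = -8/5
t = 4/5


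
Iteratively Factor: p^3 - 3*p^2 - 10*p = (p)*(p^2 - 3*p - 10) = p*(p - 5)*(p + 2)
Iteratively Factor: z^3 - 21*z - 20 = (z + 1)*(z^2 - z - 20) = (z - 5)*(z + 1)*(z + 4)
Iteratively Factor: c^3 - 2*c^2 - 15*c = (c - 5)*(c^2 + 3*c) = c*(c - 5)*(c + 3)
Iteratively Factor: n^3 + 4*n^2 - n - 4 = (n + 4)*(n^2 - 1) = (n + 1)*(n + 4)*(n - 1)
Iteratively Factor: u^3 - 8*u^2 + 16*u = (u - 4)*(u^2 - 4*u) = (u - 4)^2*(u)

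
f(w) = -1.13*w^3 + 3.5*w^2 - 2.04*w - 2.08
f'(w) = -3.39*w^2 + 7.0*w - 2.04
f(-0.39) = -0.69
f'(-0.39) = -5.29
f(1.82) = -1.01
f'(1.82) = -0.53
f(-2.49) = 42.15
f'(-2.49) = -40.49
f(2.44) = -2.64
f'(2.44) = -5.14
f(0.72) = -2.16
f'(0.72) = 1.24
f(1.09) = -1.61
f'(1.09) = 1.56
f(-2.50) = 42.55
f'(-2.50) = -40.73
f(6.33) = -161.36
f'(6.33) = -93.56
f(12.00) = -1475.20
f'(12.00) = -406.20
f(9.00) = -560.71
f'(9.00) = -213.63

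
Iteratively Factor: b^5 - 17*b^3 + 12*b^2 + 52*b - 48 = (b + 4)*(b^4 - 4*b^3 - b^2 + 16*b - 12) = (b - 2)*(b + 4)*(b^3 - 2*b^2 - 5*b + 6) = (b - 2)*(b + 2)*(b + 4)*(b^2 - 4*b + 3) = (b - 3)*(b - 2)*(b + 2)*(b + 4)*(b - 1)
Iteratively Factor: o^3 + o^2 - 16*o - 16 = (o + 1)*(o^2 - 16) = (o + 1)*(o + 4)*(o - 4)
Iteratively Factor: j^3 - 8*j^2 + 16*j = (j - 4)*(j^2 - 4*j) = j*(j - 4)*(j - 4)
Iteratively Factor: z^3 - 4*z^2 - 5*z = (z + 1)*(z^2 - 5*z) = (z - 5)*(z + 1)*(z)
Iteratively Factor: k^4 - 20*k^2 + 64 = (k - 4)*(k^3 + 4*k^2 - 4*k - 16) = (k - 4)*(k - 2)*(k^2 + 6*k + 8) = (k - 4)*(k - 2)*(k + 4)*(k + 2)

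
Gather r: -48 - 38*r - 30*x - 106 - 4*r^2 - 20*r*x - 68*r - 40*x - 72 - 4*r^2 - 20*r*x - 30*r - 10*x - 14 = -8*r^2 + r*(-40*x - 136) - 80*x - 240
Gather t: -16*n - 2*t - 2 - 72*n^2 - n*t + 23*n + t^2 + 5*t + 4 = -72*n^2 + 7*n + t^2 + t*(3 - n) + 2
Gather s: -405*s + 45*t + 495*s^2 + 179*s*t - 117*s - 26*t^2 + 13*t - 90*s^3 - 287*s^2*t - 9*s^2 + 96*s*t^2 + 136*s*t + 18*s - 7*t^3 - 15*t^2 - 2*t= -90*s^3 + s^2*(486 - 287*t) + s*(96*t^2 + 315*t - 504) - 7*t^3 - 41*t^2 + 56*t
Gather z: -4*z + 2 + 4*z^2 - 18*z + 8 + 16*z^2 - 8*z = 20*z^2 - 30*z + 10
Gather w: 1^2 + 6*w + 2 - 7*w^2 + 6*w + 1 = -7*w^2 + 12*w + 4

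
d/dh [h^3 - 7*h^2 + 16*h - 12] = 3*h^2 - 14*h + 16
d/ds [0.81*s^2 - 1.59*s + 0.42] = 1.62*s - 1.59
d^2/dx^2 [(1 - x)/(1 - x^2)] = 2/(x^3 + 3*x^2 + 3*x + 1)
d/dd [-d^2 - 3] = -2*d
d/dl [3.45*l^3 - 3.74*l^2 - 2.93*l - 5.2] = 10.35*l^2 - 7.48*l - 2.93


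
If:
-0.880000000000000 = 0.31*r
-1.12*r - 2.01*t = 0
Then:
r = -2.84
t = 1.58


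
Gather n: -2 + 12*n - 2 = 12*n - 4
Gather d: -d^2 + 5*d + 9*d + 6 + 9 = -d^2 + 14*d + 15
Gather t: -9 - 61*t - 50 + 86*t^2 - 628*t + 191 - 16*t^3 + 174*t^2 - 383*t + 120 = -16*t^3 + 260*t^2 - 1072*t + 252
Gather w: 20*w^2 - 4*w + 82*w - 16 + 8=20*w^2 + 78*w - 8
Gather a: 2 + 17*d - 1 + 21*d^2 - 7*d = 21*d^2 + 10*d + 1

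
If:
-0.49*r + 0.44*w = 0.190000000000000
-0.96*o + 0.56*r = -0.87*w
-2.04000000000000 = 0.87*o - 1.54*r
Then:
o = 24.93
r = 15.41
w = 17.59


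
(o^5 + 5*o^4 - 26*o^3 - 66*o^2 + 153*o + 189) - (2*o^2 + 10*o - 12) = o^5 + 5*o^4 - 26*o^3 - 68*o^2 + 143*o + 201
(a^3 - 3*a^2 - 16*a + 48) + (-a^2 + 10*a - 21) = a^3 - 4*a^2 - 6*a + 27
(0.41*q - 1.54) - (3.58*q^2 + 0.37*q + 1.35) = -3.58*q^2 + 0.04*q - 2.89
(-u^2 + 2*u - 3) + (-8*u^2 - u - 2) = -9*u^2 + u - 5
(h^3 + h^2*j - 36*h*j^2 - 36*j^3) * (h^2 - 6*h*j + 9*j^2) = h^5 - 5*h^4*j - 33*h^3*j^2 + 189*h^2*j^3 - 108*h*j^4 - 324*j^5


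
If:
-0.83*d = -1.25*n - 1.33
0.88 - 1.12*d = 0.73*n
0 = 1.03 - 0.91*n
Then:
No Solution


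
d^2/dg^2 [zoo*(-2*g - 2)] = 0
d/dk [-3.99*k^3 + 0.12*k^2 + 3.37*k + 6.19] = -11.97*k^2 + 0.24*k + 3.37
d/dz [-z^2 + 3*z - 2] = 3 - 2*z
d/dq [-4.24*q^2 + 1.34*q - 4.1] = 1.34 - 8.48*q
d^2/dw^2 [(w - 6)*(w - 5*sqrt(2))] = 2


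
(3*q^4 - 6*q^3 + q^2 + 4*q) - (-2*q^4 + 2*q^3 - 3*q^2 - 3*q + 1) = 5*q^4 - 8*q^3 + 4*q^2 + 7*q - 1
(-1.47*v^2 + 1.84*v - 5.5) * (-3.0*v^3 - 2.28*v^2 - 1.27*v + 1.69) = 4.41*v^5 - 2.1684*v^4 + 14.1717*v^3 + 7.7189*v^2 + 10.0946*v - 9.295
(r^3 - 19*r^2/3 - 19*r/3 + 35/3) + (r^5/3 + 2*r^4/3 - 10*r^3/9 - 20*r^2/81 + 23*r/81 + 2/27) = r^5/3 + 2*r^4/3 - r^3/9 - 533*r^2/81 - 490*r/81 + 317/27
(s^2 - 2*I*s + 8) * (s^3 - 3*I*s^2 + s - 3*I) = s^5 - 5*I*s^4 + 3*s^3 - 29*I*s^2 + 2*s - 24*I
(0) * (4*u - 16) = 0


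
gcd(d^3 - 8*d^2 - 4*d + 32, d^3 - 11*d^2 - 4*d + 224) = d - 8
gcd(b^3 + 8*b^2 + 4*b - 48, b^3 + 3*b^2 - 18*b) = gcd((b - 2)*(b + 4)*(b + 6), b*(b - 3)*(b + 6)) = b + 6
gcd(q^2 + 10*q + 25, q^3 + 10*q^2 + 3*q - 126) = 1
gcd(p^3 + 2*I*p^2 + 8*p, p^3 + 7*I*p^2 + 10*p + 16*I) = p - 2*I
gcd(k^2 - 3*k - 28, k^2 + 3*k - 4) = k + 4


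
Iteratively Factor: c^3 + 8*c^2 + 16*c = (c)*(c^2 + 8*c + 16) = c*(c + 4)*(c + 4)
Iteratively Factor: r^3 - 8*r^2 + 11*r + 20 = (r - 5)*(r^2 - 3*r - 4) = (r - 5)*(r + 1)*(r - 4)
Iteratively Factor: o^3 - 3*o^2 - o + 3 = (o - 1)*(o^2 - 2*o - 3) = (o - 1)*(o + 1)*(o - 3)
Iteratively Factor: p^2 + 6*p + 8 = (p + 4)*(p + 2)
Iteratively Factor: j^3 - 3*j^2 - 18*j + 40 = (j - 2)*(j^2 - j - 20) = (j - 2)*(j + 4)*(j - 5)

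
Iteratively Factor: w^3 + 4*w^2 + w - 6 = (w - 1)*(w^2 + 5*w + 6) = (w - 1)*(w + 2)*(w + 3)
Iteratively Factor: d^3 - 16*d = (d + 4)*(d^2 - 4*d) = d*(d + 4)*(d - 4)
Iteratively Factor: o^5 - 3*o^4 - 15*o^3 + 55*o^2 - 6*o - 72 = (o + 4)*(o^4 - 7*o^3 + 13*o^2 + 3*o - 18) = (o - 3)*(o + 4)*(o^3 - 4*o^2 + o + 6) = (o - 3)*(o + 1)*(o + 4)*(o^2 - 5*o + 6) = (o - 3)^2*(o + 1)*(o + 4)*(o - 2)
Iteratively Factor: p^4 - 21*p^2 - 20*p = (p)*(p^3 - 21*p - 20) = p*(p + 1)*(p^2 - p - 20) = p*(p - 5)*(p + 1)*(p + 4)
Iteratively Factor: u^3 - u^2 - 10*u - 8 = (u + 2)*(u^2 - 3*u - 4) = (u + 1)*(u + 2)*(u - 4)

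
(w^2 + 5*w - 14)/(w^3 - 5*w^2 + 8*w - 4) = (w + 7)/(w^2 - 3*w + 2)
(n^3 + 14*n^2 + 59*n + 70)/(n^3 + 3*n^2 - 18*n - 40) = (n + 7)/(n - 4)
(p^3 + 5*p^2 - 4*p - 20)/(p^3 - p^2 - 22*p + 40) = (p + 2)/(p - 4)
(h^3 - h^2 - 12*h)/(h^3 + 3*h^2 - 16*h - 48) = h/(h + 4)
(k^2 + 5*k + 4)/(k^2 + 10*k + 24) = (k + 1)/(k + 6)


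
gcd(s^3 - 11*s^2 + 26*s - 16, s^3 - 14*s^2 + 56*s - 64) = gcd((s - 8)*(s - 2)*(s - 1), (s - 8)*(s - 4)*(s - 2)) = s^2 - 10*s + 16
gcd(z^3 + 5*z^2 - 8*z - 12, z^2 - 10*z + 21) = 1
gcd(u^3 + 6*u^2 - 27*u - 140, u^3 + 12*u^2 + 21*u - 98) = u + 7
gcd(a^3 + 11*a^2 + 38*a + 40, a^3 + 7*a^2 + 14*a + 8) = a^2 + 6*a + 8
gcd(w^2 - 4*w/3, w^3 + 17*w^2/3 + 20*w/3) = w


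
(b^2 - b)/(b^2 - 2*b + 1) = b/(b - 1)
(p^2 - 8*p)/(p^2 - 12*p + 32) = p/(p - 4)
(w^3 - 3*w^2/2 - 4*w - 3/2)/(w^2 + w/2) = w - 2 - 3/w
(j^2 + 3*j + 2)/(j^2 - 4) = (j + 1)/(j - 2)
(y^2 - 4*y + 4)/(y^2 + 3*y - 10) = (y - 2)/(y + 5)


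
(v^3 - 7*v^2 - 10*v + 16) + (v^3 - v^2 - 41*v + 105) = 2*v^3 - 8*v^2 - 51*v + 121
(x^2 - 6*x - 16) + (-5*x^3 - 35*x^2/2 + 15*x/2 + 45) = -5*x^3 - 33*x^2/2 + 3*x/2 + 29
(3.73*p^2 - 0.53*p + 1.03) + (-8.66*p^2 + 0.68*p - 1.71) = -4.93*p^2 + 0.15*p - 0.68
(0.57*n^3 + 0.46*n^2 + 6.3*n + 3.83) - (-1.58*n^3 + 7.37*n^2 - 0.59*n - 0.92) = 2.15*n^3 - 6.91*n^2 + 6.89*n + 4.75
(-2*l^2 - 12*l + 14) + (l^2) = -l^2 - 12*l + 14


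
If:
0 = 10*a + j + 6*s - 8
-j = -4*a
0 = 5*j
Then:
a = 0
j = 0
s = 4/3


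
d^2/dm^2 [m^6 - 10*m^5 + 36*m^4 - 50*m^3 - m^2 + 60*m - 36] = 30*m^4 - 200*m^3 + 432*m^2 - 300*m - 2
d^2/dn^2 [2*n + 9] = 0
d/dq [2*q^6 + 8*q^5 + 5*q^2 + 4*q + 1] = 12*q^5 + 40*q^4 + 10*q + 4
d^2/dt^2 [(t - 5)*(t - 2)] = 2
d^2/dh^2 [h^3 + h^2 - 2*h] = 6*h + 2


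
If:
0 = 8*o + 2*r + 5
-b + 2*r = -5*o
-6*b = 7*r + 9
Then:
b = -229/92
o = -77/92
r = 39/46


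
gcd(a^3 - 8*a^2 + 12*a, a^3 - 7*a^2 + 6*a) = a^2 - 6*a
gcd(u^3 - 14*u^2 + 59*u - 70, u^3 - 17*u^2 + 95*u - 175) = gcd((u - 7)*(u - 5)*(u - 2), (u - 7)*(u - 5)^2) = u^2 - 12*u + 35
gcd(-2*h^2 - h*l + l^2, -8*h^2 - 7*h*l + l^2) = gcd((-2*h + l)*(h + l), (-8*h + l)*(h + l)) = h + l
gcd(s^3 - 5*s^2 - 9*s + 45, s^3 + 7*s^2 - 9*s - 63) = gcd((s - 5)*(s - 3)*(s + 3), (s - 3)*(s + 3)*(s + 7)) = s^2 - 9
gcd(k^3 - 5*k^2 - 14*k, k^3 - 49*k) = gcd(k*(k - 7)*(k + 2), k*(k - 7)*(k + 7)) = k^2 - 7*k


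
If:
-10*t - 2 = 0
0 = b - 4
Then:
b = 4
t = -1/5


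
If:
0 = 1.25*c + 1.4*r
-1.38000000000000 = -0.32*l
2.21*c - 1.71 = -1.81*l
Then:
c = -2.76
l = 4.31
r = 2.46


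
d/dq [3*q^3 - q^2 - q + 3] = 9*q^2 - 2*q - 1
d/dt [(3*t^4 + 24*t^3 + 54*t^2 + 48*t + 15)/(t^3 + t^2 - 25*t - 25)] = 3*(t^2 - 10*t - 11)/(t^2 - 10*t + 25)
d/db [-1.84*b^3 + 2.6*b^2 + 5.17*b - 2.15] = -5.52*b^2 + 5.2*b + 5.17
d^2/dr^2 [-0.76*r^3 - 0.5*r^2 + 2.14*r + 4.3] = -4.56*r - 1.0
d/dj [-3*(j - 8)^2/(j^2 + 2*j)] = 6*(-9*j^2 + 64*j + 64)/(j^2*(j^2 + 4*j + 4))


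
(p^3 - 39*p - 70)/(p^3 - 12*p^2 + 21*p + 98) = (p + 5)/(p - 7)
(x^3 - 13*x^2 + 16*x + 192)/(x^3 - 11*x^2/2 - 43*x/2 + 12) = 2*(x - 8)/(2*x - 1)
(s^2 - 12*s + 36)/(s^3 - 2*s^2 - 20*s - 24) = (s - 6)/(s^2 + 4*s + 4)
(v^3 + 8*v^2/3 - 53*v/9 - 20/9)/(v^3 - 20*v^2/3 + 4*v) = (9*v^3 + 24*v^2 - 53*v - 20)/(3*v*(3*v^2 - 20*v + 12))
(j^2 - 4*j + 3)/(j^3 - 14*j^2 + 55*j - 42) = (j - 3)/(j^2 - 13*j + 42)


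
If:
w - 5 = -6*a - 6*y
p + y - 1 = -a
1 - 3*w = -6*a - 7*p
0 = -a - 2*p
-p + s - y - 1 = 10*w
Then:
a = -8/23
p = 4/23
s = 64/23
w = 1/23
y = 27/23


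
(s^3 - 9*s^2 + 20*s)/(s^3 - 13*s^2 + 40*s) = (s - 4)/(s - 8)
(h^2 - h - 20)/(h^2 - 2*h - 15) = (h + 4)/(h + 3)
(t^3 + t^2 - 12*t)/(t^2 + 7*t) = (t^2 + t - 12)/(t + 7)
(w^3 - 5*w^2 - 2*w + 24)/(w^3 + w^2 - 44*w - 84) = (w^2 - 7*w + 12)/(w^2 - w - 42)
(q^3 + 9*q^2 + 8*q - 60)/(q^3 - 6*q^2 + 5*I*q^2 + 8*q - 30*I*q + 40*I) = (q^2 + 11*q + 30)/(q^2 + q*(-4 + 5*I) - 20*I)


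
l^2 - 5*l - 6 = (l - 6)*(l + 1)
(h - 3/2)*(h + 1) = h^2 - h/2 - 3/2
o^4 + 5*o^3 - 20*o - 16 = (o - 2)*(o + 1)*(o + 2)*(o + 4)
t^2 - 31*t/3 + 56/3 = (t - 8)*(t - 7/3)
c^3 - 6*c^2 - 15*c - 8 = (c - 8)*(c + 1)^2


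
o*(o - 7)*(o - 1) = o^3 - 8*o^2 + 7*o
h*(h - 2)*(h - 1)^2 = h^4 - 4*h^3 + 5*h^2 - 2*h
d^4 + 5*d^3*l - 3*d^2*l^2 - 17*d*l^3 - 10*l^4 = (d - 2*l)*(d + l)^2*(d + 5*l)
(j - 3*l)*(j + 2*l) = j^2 - j*l - 6*l^2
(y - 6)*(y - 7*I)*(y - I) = y^3 - 6*y^2 - 8*I*y^2 - 7*y + 48*I*y + 42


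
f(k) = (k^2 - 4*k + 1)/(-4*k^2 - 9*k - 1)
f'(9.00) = -0.01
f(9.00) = -0.11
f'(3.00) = -0.05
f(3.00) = 0.03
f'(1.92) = -0.06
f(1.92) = 0.09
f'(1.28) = -0.06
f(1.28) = 0.13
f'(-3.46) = -0.97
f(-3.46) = -1.51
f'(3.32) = -0.04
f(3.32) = 0.02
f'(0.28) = 0.87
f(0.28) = 0.01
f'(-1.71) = -9.70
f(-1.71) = 4.00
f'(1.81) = -0.06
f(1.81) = 0.10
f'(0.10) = 3.55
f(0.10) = -0.31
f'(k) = (2*k - 4)/(-4*k^2 - 9*k - 1) + (8*k + 9)*(k^2 - 4*k + 1)/(-4*k^2 - 9*k - 1)^2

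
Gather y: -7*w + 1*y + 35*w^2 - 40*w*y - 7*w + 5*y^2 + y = 35*w^2 - 14*w + 5*y^2 + y*(2 - 40*w)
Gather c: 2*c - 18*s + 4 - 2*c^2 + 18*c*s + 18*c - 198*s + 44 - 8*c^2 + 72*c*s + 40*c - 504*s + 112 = -10*c^2 + c*(90*s + 60) - 720*s + 160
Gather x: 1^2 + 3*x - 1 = 3*x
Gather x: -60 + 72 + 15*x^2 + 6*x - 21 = 15*x^2 + 6*x - 9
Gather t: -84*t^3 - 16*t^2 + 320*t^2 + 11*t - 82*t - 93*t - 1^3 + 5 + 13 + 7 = -84*t^3 + 304*t^2 - 164*t + 24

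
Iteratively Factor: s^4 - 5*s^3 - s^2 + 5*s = (s)*(s^3 - 5*s^2 - s + 5) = s*(s - 5)*(s^2 - 1) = s*(s - 5)*(s - 1)*(s + 1)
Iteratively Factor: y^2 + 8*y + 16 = (y + 4)*(y + 4)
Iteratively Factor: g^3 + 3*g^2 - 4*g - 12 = (g - 2)*(g^2 + 5*g + 6) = (g - 2)*(g + 3)*(g + 2)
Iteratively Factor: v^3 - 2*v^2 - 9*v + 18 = (v - 3)*(v^2 + v - 6) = (v - 3)*(v + 3)*(v - 2)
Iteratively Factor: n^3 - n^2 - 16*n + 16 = (n + 4)*(n^2 - 5*n + 4) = (n - 4)*(n + 4)*(n - 1)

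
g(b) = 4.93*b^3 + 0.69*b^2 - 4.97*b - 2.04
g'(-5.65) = 459.37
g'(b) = 14.79*b^2 + 1.38*b - 4.97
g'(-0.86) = 4.78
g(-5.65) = -841.12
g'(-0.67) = 0.74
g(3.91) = 283.77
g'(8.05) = 964.57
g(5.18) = 675.96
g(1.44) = 6.95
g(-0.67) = 0.12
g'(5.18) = 399.03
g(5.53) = 825.30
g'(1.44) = 27.69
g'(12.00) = 2141.35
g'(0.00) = -4.97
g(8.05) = 2574.45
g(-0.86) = -0.39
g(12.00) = 8556.72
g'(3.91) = 226.54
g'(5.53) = 454.95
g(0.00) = -2.04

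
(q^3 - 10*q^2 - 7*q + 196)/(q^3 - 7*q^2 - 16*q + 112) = (q - 7)/(q - 4)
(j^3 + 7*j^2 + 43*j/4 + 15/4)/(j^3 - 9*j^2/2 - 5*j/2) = (2*j^2 + 13*j + 15)/(2*j*(j - 5))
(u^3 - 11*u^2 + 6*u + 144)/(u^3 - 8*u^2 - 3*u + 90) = (u - 8)/(u - 5)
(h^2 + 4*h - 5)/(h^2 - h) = (h + 5)/h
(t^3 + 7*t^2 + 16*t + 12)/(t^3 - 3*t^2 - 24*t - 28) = (t + 3)/(t - 7)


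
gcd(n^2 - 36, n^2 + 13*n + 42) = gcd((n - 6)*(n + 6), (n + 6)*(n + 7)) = n + 6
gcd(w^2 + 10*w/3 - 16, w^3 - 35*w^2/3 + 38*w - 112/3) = w - 8/3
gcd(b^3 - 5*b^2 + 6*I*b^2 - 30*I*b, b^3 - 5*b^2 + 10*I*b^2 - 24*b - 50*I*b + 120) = b^2 + b*(-5 + 6*I) - 30*I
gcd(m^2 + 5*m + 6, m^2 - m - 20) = 1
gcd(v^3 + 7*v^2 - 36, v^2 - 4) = v - 2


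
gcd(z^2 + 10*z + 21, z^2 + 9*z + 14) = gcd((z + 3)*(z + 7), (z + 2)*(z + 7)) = z + 7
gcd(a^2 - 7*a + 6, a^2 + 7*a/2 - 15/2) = 1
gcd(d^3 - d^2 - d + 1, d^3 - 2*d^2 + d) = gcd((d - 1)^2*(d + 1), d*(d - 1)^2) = d^2 - 2*d + 1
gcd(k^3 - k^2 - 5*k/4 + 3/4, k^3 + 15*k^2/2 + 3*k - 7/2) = k^2 + k/2 - 1/2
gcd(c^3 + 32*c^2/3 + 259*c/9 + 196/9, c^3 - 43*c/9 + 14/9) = c + 7/3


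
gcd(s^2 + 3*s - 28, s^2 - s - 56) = s + 7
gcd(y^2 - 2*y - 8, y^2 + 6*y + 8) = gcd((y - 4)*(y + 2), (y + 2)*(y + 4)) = y + 2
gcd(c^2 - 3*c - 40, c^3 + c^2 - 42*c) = 1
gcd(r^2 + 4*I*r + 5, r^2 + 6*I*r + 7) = r - I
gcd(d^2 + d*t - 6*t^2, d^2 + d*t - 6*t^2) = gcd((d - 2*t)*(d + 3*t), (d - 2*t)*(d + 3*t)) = -d^2 - d*t + 6*t^2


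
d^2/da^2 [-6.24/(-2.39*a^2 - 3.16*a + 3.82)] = (-71.287008*a^2 - 94.253952*a + 6.24*(4.78*a + 3.16)*(9.56*a + 6.32) + 113.939904)/(2.39*a^2 + 3.16*a - 3.82)^3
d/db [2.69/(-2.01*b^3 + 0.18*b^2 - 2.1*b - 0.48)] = (16.2207*b^2 - 0.9684*b + 5.649)/(2.01*b^3 - 0.18*b^2 + 2.1*b + 0.48)^2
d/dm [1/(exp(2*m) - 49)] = -2*exp(2*m)/(exp(2*m) - 49)^2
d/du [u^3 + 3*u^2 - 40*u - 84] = 3*u^2 + 6*u - 40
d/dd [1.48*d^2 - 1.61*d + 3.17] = 2.96*d - 1.61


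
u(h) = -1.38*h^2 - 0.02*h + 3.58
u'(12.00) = -33.14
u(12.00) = -195.38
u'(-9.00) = 24.82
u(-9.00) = -108.02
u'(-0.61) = 1.66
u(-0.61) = 3.08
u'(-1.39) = 3.82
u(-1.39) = 0.94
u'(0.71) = -1.98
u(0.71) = 2.87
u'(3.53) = -9.76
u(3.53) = -13.69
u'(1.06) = -2.95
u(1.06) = 2.01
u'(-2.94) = 8.09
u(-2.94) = -8.29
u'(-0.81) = 2.22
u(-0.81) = 2.69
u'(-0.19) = 0.50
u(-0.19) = 3.53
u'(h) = -2.76*h - 0.02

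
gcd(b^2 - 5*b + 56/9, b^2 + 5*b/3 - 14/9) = 1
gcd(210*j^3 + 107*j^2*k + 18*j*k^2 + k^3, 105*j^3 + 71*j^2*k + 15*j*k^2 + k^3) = 35*j^2 + 12*j*k + k^2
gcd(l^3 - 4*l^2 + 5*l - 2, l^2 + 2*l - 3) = l - 1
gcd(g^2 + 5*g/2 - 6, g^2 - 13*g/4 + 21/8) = g - 3/2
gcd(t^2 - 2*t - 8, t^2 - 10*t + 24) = t - 4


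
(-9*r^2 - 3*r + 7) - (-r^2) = -8*r^2 - 3*r + 7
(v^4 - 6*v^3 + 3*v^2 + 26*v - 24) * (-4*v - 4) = -4*v^5 + 20*v^4 + 12*v^3 - 116*v^2 - 8*v + 96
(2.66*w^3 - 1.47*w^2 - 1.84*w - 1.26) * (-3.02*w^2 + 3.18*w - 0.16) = -8.0332*w^5 + 12.8982*w^4 + 0.4566*w^3 - 1.8108*w^2 - 3.7124*w + 0.2016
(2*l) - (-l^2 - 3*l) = l^2 + 5*l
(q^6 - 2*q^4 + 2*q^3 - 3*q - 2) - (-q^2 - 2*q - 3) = q^6 - 2*q^4 + 2*q^3 + q^2 - q + 1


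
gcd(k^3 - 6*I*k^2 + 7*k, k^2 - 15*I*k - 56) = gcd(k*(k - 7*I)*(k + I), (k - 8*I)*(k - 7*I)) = k - 7*I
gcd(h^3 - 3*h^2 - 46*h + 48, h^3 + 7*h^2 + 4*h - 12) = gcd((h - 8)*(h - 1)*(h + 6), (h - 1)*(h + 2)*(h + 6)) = h^2 + 5*h - 6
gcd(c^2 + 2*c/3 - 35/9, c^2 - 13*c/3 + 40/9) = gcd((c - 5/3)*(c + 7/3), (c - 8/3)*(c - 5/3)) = c - 5/3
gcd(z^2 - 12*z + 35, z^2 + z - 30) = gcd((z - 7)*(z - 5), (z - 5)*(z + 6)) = z - 5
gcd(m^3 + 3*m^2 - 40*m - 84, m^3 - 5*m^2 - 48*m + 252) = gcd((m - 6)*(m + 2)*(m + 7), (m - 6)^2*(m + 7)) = m^2 + m - 42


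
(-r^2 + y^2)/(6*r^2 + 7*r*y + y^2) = (-r + y)/(6*r + y)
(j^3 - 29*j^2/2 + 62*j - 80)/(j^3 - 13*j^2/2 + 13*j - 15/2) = (j^2 - 12*j + 32)/(j^2 - 4*j + 3)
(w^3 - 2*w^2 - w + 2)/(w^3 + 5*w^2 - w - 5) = (w - 2)/(w + 5)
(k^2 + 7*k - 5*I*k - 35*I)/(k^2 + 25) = (k + 7)/(k + 5*I)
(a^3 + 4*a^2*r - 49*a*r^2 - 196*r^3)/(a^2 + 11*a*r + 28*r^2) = a - 7*r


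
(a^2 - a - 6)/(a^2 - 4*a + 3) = (a + 2)/(a - 1)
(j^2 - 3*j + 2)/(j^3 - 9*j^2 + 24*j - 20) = (j - 1)/(j^2 - 7*j + 10)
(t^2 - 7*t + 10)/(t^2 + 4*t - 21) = (t^2 - 7*t + 10)/(t^2 + 4*t - 21)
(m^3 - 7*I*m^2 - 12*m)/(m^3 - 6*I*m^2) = (m^2 - 7*I*m - 12)/(m*(m - 6*I))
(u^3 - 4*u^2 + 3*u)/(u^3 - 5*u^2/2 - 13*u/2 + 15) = 2*u*(u - 1)/(2*u^2 + u - 10)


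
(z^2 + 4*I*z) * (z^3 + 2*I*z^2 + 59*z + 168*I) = z^5 + 6*I*z^4 + 51*z^3 + 404*I*z^2 - 672*z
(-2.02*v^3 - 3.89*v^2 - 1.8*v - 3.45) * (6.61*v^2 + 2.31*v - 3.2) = -13.3522*v^5 - 30.3791*v^4 - 14.4199*v^3 - 14.5145*v^2 - 2.2095*v + 11.04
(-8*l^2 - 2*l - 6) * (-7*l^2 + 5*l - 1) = 56*l^4 - 26*l^3 + 40*l^2 - 28*l + 6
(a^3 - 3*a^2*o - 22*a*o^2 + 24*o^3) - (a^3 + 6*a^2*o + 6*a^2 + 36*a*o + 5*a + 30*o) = -9*a^2*o - 6*a^2 - 22*a*o^2 - 36*a*o - 5*a + 24*o^3 - 30*o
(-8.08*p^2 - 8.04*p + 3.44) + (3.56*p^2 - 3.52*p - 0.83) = -4.52*p^2 - 11.56*p + 2.61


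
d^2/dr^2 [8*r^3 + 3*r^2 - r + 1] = 48*r + 6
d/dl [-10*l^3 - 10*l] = -30*l^2 - 10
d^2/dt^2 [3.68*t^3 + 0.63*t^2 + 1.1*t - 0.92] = 22.08*t + 1.26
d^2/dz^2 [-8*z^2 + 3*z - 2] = -16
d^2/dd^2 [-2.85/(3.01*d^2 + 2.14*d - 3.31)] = (51.64257*d^2 + 36.71598*d - 2.85*(6.02*d + 2.14)*(12.04*d + 4.28) - 56.78967)/(3.01*d^2 + 2.14*d - 3.31)^3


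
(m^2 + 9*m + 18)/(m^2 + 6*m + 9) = (m + 6)/(m + 3)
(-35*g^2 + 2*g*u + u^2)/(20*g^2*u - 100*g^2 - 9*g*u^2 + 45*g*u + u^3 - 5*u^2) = (7*g + u)/(-4*g*u + 20*g + u^2 - 5*u)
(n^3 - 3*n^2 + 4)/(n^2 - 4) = (n^2 - n - 2)/(n + 2)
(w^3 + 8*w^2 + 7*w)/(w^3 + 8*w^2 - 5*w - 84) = w*(w + 1)/(w^2 + w - 12)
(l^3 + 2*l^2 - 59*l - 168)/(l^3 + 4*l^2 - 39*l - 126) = (l - 8)/(l - 6)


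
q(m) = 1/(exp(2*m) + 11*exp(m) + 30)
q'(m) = (-2*exp(2*m) - 11*exp(m))/(exp(2*m) + 11*exp(m) + 30)^2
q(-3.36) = 0.03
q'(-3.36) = -0.00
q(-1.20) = 0.03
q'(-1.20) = -0.00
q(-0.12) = 0.02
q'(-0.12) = -0.01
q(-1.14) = 0.03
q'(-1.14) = -0.00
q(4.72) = 0.00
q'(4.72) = -0.00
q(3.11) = 0.00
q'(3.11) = -0.00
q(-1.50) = 0.03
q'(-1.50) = -0.00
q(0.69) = 0.02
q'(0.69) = -0.01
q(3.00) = 0.00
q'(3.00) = 0.00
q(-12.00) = 0.03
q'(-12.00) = 0.00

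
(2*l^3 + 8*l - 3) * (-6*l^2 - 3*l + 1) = -12*l^5 - 6*l^4 - 46*l^3 - 6*l^2 + 17*l - 3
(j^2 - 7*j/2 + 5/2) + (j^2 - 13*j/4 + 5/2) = 2*j^2 - 27*j/4 + 5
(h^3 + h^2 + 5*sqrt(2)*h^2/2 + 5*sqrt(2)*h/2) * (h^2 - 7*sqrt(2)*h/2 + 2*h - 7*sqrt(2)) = h^5 - sqrt(2)*h^4 + 3*h^4 - 31*h^3/2 - 3*sqrt(2)*h^3 - 105*h^2/2 - 2*sqrt(2)*h^2 - 35*h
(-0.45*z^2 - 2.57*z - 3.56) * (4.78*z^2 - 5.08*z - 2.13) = -2.151*z^4 - 9.9986*z^3 - 3.0027*z^2 + 23.5589*z + 7.5828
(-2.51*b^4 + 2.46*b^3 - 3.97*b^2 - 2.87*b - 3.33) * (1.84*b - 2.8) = -4.6184*b^5 + 11.5544*b^4 - 14.1928*b^3 + 5.8352*b^2 + 1.9088*b + 9.324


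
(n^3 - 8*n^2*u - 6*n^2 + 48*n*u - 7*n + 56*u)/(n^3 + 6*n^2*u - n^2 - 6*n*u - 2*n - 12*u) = (n^2 - 8*n*u - 7*n + 56*u)/(n^2 + 6*n*u - 2*n - 12*u)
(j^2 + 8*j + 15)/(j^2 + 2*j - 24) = (j^2 + 8*j + 15)/(j^2 + 2*j - 24)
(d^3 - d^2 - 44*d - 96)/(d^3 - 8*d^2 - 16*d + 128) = (d + 3)/(d - 4)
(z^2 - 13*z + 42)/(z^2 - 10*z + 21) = (z - 6)/(z - 3)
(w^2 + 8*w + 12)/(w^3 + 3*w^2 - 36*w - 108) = (w + 2)/(w^2 - 3*w - 18)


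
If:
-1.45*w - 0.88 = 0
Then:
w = -0.61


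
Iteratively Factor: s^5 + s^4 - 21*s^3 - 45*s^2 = (s + 3)*(s^4 - 2*s^3 - 15*s^2) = s*(s + 3)*(s^3 - 2*s^2 - 15*s) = s*(s - 5)*(s + 3)*(s^2 + 3*s) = s*(s - 5)*(s + 3)^2*(s)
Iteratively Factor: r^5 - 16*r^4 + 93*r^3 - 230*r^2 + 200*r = (r - 5)*(r^4 - 11*r^3 + 38*r^2 - 40*r) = r*(r - 5)*(r^3 - 11*r^2 + 38*r - 40) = r*(r - 5)*(r - 4)*(r^2 - 7*r + 10) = r*(r - 5)*(r - 4)*(r - 2)*(r - 5)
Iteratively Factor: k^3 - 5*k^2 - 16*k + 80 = (k + 4)*(k^2 - 9*k + 20) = (k - 4)*(k + 4)*(k - 5)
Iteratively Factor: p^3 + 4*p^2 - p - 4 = (p - 1)*(p^2 + 5*p + 4) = (p - 1)*(p + 1)*(p + 4)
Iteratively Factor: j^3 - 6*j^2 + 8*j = (j)*(j^2 - 6*j + 8) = j*(j - 4)*(j - 2)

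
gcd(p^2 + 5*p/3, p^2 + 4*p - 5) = 1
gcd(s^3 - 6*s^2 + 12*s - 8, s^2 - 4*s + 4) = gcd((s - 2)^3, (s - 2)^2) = s^2 - 4*s + 4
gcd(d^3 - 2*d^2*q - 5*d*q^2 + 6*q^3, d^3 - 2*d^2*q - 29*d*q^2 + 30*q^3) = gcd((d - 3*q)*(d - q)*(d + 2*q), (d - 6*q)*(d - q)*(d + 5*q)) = -d + q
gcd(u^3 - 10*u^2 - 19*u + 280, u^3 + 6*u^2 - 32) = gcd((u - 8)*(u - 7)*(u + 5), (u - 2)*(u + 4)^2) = 1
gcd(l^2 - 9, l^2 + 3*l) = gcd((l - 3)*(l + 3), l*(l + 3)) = l + 3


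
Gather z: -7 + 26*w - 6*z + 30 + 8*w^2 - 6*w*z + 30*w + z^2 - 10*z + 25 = 8*w^2 + 56*w + z^2 + z*(-6*w - 16) + 48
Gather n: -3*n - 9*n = -12*n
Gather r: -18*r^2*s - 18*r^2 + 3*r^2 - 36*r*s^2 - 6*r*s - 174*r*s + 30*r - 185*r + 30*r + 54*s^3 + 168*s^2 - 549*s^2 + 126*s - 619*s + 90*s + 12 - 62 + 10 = r^2*(-18*s - 15) + r*(-36*s^2 - 180*s - 125) + 54*s^3 - 381*s^2 - 403*s - 40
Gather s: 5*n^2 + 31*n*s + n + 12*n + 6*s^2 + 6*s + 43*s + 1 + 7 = 5*n^2 + 13*n + 6*s^2 + s*(31*n + 49) + 8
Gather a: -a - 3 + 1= -a - 2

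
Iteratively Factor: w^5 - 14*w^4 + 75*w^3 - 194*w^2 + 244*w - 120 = (w - 2)*(w^4 - 12*w^3 + 51*w^2 - 92*w + 60) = (w - 5)*(w - 2)*(w^3 - 7*w^2 + 16*w - 12) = (w - 5)*(w - 2)^2*(w^2 - 5*w + 6) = (w - 5)*(w - 2)^3*(w - 3)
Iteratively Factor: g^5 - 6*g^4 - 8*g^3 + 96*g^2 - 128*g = (g - 4)*(g^4 - 2*g^3 - 16*g^2 + 32*g) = (g - 4)*(g - 2)*(g^3 - 16*g) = g*(g - 4)*(g - 2)*(g^2 - 16) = g*(g - 4)^2*(g - 2)*(g + 4)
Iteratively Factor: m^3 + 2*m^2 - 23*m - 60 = (m + 4)*(m^2 - 2*m - 15) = (m + 3)*(m + 4)*(m - 5)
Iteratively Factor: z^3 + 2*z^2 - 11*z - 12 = (z + 1)*(z^2 + z - 12) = (z + 1)*(z + 4)*(z - 3)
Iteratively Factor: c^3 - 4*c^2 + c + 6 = (c + 1)*(c^2 - 5*c + 6) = (c - 3)*(c + 1)*(c - 2)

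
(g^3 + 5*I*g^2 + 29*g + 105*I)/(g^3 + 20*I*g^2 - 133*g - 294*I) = (g^2 - 2*I*g + 15)/(g^2 + 13*I*g - 42)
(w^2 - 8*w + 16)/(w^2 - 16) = (w - 4)/(w + 4)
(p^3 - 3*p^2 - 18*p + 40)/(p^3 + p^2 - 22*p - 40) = (p - 2)/(p + 2)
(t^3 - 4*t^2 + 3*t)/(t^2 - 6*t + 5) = t*(t - 3)/(t - 5)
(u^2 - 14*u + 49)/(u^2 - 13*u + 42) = (u - 7)/(u - 6)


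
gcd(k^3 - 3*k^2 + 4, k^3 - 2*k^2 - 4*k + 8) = k^2 - 4*k + 4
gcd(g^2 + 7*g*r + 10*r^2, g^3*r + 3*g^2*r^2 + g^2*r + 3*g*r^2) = 1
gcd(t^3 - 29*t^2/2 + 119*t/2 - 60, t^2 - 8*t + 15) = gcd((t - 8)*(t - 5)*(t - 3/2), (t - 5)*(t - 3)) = t - 5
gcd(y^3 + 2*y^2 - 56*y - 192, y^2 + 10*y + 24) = y^2 + 10*y + 24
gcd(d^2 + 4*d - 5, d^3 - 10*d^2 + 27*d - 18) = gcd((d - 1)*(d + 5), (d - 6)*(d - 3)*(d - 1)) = d - 1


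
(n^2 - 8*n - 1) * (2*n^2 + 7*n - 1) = 2*n^4 - 9*n^3 - 59*n^2 + n + 1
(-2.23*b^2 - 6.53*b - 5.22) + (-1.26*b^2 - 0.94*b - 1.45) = -3.49*b^2 - 7.47*b - 6.67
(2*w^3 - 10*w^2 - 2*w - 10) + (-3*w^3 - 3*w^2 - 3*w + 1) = -w^3 - 13*w^2 - 5*w - 9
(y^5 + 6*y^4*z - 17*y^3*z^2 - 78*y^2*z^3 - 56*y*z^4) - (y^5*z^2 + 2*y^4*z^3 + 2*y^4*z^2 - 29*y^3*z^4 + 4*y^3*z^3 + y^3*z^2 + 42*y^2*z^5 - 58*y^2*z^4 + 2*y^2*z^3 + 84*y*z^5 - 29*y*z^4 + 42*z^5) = -y^5*z^2 + y^5 - 2*y^4*z^3 - 2*y^4*z^2 + 6*y^4*z + 29*y^3*z^4 - 4*y^3*z^3 - 18*y^3*z^2 - 42*y^2*z^5 + 58*y^2*z^4 - 80*y^2*z^3 - 84*y*z^5 - 27*y*z^4 - 42*z^5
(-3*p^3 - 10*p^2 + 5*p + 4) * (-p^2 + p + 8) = 3*p^5 + 7*p^4 - 39*p^3 - 79*p^2 + 44*p + 32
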